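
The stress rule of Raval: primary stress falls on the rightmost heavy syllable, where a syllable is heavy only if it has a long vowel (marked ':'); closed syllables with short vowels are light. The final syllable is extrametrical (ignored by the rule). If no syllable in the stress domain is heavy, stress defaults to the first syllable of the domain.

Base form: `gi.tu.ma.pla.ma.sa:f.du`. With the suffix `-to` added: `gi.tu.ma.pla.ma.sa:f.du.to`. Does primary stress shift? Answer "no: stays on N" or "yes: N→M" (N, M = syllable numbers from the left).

Base `gi.tu.ma.pla.ma.sa:f.du` (7 syllables):
  The final syllable (7, du) is extrametrical; the stress domain is syllables 1–6.
  Weights: 1 gi L, 2 tu L, 3 ma L, 4 pla L, 5 ma L, 6 sa:f H.
  Heavy syllables in the domain: 6. The rightmost is syllable 6 (sa:f).
  → primary stress on syllable 6.
Suffixed `gi.tu.ma.pla.ma.sa:f.du.to` (8 syllables):
  The final syllable (8, to) is extrametrical; the stress domain is syllables 1–7.
  Weights: 1 gi L, 2 tu L, 3 ma L, 4 pla L, 5 ma L, 6 sa:f H, 7 du L.
  Heavy syllables in the domain: 6. The rightmost is syllable 6 (sa:f).
  → primary stress on syllable 6.

no: stays on 6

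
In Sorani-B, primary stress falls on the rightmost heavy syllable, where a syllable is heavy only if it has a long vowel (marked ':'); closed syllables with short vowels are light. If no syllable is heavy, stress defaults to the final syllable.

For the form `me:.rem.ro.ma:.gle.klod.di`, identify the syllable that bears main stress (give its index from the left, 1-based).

4

Weights: 1 me: H, 2 rem L, 3 ro L, 4 ma: H, 5 gle L, 6 klod L, 7 di L.
Heavy syllables in the domain: 1, 4. The rightmost is syllable 4 (ma:).
Primary stress: syllable 4 → me:.rem.ro.ˈma:.gle.klod.di.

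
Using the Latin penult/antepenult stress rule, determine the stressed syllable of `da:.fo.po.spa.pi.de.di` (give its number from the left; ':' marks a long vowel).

5

Classical Latin: stress the penult if heavy (long vowel or closed), else the antepenult.
Weights: 5 pi L, 6 de L, 7 di L.
The penult (syllable 6, de) is light, so stress falls on the antepenult (syllable 5, pi).
Stress on syllable 5: da:.fo.po.spa.ˈpi.de.di.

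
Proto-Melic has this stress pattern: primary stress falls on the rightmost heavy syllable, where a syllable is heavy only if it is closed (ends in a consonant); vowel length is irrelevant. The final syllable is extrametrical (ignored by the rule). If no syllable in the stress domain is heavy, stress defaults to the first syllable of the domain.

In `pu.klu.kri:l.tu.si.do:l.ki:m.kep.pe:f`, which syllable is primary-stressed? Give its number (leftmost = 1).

The final syllable (9, pe:f) is extrametrical; the stress domain is syllables 1–8.
Weights: 1 pu L, 2 klu L, 3 kri:l H, 4 tu L, 5 si L, 6 do:l H, 7 ki:m H, 8 kep H.
Heavy syllables in the domain: 3, 6, 7, 8. The rightmost is syllable 8 (kep).
Primary stress: syllable 8 → pu.klu.kri:l.tu.si.do:l.ki:m.ˈkep.pe:f.

8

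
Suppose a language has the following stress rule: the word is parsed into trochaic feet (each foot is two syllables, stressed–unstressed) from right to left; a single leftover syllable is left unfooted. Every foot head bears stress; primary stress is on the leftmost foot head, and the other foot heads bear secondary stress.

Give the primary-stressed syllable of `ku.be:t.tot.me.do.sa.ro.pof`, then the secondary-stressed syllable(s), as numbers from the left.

primary 1, secondary 3, 5, 7

Parse right to left into trochaic (ˈσσ) feet: (ˈku.be:t) (ˈtot.me) (ˈdo.sa) (ˈro.pof).
Foot heads (stressed positions): 1, 3, 5, 7.
End Rule Leftmost: primary stress on the leftmost head = syllable 1.
Secondary stress on 3, 5, 7: ˈku.be:t.ˌtot.me.ˌdo.sa.ˌro.pof.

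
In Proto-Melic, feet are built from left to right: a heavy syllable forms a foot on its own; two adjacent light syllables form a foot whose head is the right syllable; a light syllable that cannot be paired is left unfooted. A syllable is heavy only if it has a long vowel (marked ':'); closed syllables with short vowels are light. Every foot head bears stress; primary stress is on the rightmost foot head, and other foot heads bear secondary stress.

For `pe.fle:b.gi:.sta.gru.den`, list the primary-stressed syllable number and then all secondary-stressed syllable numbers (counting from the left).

Weights: 1 pe L, 2 fle:b H, 3 gi: H, 4 sta L, 5 gru L, 6 den L.
Parse left to right (heavy = foot alone; LL = one foot; stranded L unfooted): pe (ˈfle:b) (ˈgi:) (sta.ˈgru) den.
Foot heads: 2, 3, 5.
Primary stress on the rightmost head = syllable 5.
Secondary stress on 2, 3: pe.ˌfle:b.ˌgi:.sta.ˈgru.den.

primary 5, secondary 2, 3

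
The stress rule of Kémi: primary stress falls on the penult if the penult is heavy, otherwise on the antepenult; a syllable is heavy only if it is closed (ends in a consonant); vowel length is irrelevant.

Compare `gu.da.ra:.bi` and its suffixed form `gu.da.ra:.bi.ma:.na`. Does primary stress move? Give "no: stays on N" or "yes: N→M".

yes: 2→4

Base `gu.da.ra:.bi` (4 syllables):
  Weights: 2 da L, 3 ra: L, 4 bi L.
  The penult (syllable 3, ra:) is light, so stress falls on the antepenult (syllable 2, da).
  → primary stress on syllable 2.
Suffixed `gu.da.ra:.bi.ma:.na` (6 syllables):
  Weights: 4 bi L, 5 ma: L, 6 na L.
  The penult (syllable 5, ma:) is light, so stress falls on the antepenult (syllable 4, bi).
  → primary stress on syllable 4.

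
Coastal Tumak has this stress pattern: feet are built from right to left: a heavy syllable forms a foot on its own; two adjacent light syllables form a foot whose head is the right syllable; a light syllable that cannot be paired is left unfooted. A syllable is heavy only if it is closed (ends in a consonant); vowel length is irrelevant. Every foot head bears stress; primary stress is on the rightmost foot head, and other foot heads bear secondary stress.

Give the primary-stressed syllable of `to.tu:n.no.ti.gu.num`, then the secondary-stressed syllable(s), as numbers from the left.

primary 6, secondary 2, 5

Weights: 1 to L, 2 tu:n H, 3 no L, 4 ti L, 5 gu L, 6 num H.
Parse right to left (heavy = foot alone; LL = one foot; stranded L unfooted): to (ˈtu:n) no (ti.ˈgu) (ˈnum).
Foot heads: 2, 5, 6.
Primary stress on the rightmost head = syllable 6.
Secondary stress on 2, 5: to.ˌtu:n.no.ti.ˌgu.ˈnum.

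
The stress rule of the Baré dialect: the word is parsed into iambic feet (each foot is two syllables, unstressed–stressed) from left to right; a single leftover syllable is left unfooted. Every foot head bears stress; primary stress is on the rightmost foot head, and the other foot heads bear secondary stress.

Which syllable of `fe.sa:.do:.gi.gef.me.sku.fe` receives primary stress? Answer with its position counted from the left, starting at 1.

Parse left to right into iambic (σˈσ) feet: (fe.ˈsa:) (do:.ˈgi) (gef.ˈme) (sku.ˈfe).
Foot heads (stressed positions): 2, 4, 6, 8.
End Rule Rightmost: primary stress on the rightmost head = syllable 8.
Primary stress: syllable 8 → fe.sa:.do:.gi.gef.me.sku.ˈfe.

8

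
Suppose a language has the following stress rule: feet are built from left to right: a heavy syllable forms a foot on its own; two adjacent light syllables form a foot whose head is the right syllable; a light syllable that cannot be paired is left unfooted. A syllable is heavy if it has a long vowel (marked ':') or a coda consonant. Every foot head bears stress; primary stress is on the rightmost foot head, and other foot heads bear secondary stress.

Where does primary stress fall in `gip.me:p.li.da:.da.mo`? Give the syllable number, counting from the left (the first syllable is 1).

6

Weights: 1 gip H, 2 me:p H, 3 li L, 4 da: H, 5 da L, 6 mo L.
Parse left to right (heavy = foot alone; LL = one foot; stranded L unfooted): (ˈgip) (ˈme:p) li (ˈda:) (da.ˈmo).
Foot heads: 1, 2, 4, 6.
Primary stress on the rightmost head = syllable 6.
Primary stress: syllable 6 → gip.me:p.li.da:.da.ˈmo.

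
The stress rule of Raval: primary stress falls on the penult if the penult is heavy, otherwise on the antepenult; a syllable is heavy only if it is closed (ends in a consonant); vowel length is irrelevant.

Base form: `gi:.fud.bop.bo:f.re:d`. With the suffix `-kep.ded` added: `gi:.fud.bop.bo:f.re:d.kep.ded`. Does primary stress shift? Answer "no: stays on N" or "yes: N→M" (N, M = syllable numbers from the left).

yes: 4→6

Base `gi:.fud.bop.bo:f.re:d` (5 syllables):
  Weights: 3 bop H, 4 bo:f H, 5 re:d H.
  The penult (syllable 4, bo:f) is heavy, so it takes stress.
  → primary stress on syllable 4.
Suffixed `gi:.fud.bop.bo:f.re:d.kep.ded` (7 syllables):
  Weights: 5 re:d H, 6 kep H, 7 ded H.
  The penult (syllable 6, kep) is heavy, so it takes stress.
  → primary stress on syllable 6.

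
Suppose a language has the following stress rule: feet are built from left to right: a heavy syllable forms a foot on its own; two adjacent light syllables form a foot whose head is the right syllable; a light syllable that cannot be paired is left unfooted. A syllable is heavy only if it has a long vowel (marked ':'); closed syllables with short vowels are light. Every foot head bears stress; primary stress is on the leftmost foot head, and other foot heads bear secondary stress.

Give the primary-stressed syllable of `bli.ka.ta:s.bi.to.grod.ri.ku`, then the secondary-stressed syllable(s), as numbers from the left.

primary 2, secondary 3, 5, 7

Weights: 1 bli L, 2 ka L, 3 ta:s H, 4 bi L, 5 to L, 6 grod L, 7 ri L, 8 ku L.
Parse left to right (heavy = foot alone; LL = one foot; stranded L unfooted): (bli.ˈka) (ˈta:s) (bi.ˈto) (grod.ˈri) ku.
Foot heads: 2, 3, 5, 7.
Primary stress on the leftmost head = syllable 2.
Secondary stress on 3, 5, 7: bli.ˈka.ˌta:s.bi.ˌto.grod.ˌri.ku.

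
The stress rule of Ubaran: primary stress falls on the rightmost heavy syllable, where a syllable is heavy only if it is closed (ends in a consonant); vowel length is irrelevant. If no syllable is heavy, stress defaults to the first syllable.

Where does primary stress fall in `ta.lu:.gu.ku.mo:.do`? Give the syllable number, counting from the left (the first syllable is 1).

Weights: 1 ta L, 2 lu: L, 3 gu L, 4 ku L, 5 mo: L, 6 do L.
No heavy syllable in the domain; default to the first syllable = syllable 1.
Primary stress: syllable 1 → ˈta.lu:.gu.ku.mo:.do.

1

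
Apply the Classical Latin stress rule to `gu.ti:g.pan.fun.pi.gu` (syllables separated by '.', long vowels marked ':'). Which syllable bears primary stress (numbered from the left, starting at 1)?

Classical Latin: stress the penult if heavy (long vowel or closed), else the antepenult.
Weights: 4 fun H, 5 pi L, 6 gu L.
The penult (syllable 5, pi) is light, so stress falls on the antepenult (syllable 4, fun).
Stress on syllable 4: gu.ti:g.pan.ˈfun.pi.gu.

4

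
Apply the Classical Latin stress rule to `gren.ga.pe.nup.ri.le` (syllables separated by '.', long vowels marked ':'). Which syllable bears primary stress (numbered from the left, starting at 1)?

Classical Latin: stress the penult if heavy (long vowel or closed), else the antepenult.
Weights: 4 nup H, 5 ri L, 6 le L.
The penult (syllable 5, ri) is light, so stress falls on the antepenult (syllable 4, nup).
Stress on syllable 4: gren.ga.pe.ˈnup.ri.le.

4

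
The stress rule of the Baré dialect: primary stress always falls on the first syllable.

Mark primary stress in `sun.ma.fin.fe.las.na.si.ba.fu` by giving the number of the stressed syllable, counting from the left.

1

The word has 9 syllables; the first syllable is syllable 1 (sun).
Primary stress: syllable 1 → ˈsun.ma.fin.fe.las.na.si.ba.fu.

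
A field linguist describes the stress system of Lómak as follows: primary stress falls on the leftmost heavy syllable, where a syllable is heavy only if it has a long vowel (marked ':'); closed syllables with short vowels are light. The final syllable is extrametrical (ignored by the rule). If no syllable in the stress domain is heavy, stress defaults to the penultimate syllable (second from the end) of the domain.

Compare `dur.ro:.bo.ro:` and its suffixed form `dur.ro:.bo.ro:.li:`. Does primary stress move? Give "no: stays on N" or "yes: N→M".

no: stays on 2

Base `dur.ro:.bo.ro:` (4 syllables):
  The final syllable (4, ro:) is extrametrical; the stress domain is syllables 1–3.
  Weights: 1 dur L, 2 ro: H, 3 bo L.
  Heavy syllables in the domain: 2. The leftmost is syllable 2 (ro:).
  → primary stress on syllable 2.
Suffixed `dur.ro:.bo.ro:.li:` (5 syllables):
  The final syllable (5, li:) is extrametrical; the stress domain is syllables 1–4.
  Weights: 1 dur L, 2 ro: H, 3 bo L, 4 ro: H.
  Heavy syllables in the domain: 2, 4. The leftmost is syllable 2 (ro:).
  → primary stress on syllable 2.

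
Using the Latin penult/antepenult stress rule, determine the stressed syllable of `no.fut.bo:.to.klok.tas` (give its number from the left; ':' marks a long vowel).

5

Classical Latin: stress the penult if heavy (long vowel or closed), else the antepenult.
Weights: 4 to L, 5 klok H, 6 tas H.
The penult (syllable 5, klok) is heavy, so it takes stress.
Stress on syllable 5: no.fut.bo:.to.ˈklok.tas.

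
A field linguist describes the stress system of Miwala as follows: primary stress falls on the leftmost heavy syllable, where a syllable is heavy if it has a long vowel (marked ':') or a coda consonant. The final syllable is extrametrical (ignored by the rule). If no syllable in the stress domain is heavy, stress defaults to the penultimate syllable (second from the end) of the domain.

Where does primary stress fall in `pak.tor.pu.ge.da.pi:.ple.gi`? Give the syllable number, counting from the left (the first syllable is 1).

1

The final syllable (8, gi) is extrametrical; the stress domain is syllables 1–7.
Weights: 1 pak H, 2 tor H, 3 pu L, 4 ge L, 5 da L, 6 pi: H, 7 ple L.
Heavy syllables in the domain: 1, 2, 6. The leftmost is syllable 1 (pak).
Primary stress: syllable 1 → ˈpak.tor.pu.ge.da.pi:.ple.gi.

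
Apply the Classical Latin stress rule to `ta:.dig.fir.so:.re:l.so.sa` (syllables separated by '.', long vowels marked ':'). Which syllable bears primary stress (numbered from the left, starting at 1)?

5

Classical Latin: stress the penult if heavy (long vowel or closed), else the antepenult.
Weights: 5 re:l H, 6 so L, 7 sa L.
The penult (syllable 6, so) is light, so stress falls on the antepenult (syllable 5, re:l).
Stress on syllable 5: ta:.dig.fir.so:.ˈre:l.so.sa.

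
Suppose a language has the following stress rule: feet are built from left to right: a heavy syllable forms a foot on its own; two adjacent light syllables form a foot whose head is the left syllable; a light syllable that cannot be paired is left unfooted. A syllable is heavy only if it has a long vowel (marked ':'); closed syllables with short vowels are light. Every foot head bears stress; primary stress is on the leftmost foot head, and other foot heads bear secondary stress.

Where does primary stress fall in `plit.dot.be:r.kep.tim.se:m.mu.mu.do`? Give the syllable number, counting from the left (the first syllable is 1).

1

Weights: 1 plit L, 2 dot L, 3 be:r H, 4 kep L, 5 tim L, 6 se:m H, 7 mu L, 8 mu L, 9 do L.
Parse left to right (heavy = foot alone; LL = one foot; stranded L unfooted): (ˈplit.dot) (ˈbe:r) (ˈkep.tim) (ˈse:m) (ˈmu.mu) do.
Foot heads: 1, 3, 4, 6, 7.
Primary stress on the leftmost head = syllable 1.
Primary stress: syllable 1 → ˈplit.dot.be:r.kep.tim.se:m.mu.mu.do.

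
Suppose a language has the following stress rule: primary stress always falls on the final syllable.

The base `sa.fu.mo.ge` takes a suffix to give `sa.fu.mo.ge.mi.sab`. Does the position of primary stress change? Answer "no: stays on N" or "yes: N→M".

Base `sa.fu.mo.ge` (4 syllables):
  The word has 4 syllables; the final syllable is syllable 4 (ge).
  → primary stress on syllable 4.
Suffixed `sa.fu.mo.ge.mi.sab` (6 syllables):
  The word has 6 syllables; the final syllable is syllable 6 (sab).
  → primary stress on syllable 6.

yes: 4→6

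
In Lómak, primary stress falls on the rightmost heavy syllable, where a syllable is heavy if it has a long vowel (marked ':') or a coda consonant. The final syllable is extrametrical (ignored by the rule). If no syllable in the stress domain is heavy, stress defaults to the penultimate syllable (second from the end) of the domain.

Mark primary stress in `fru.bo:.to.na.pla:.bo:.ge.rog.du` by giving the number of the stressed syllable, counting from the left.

8

The final syllable (9, du) is extrametrical; the stress domain is syllables 1–8.
Weights: 1 fru L, 2 bo: H, 3 to L, 4 na L, 5 pla: H, 6 bo: H, 7 ge L, 8 rog H.
Heavy syllables in the domain: 2, 5, 6, 8. The rightmost is syllable 8 (rog).
Primary stress: syllable 8 → fru.bo:.to.na.pla:.bo:.ge.ˈrog.du.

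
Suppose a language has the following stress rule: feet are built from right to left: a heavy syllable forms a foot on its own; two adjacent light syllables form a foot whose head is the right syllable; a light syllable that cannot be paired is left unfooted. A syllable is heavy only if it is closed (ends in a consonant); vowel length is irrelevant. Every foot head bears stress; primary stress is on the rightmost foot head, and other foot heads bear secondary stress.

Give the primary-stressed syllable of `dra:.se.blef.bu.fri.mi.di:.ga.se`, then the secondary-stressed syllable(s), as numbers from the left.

primary 9, secondary 2, 3, 5, 7

Weights: 1 dra: L, 2 se L, 3 blef H, 4 bu L, 5 fri L, 6 mi L, 7 di: L, 8 ga L, 9 se L.
Parse right to left (heavy = foot alone; LL = one foot; stranded L unfooted): (dra:.ˈse) (ˈblef) (bu.ˈfri) (mi.ˈdi:) (ga.ˈse).
Foot heads: 2, 3, 5, 7, 9.
Primary stress on the rightmost head = syllable 9.
Secondary stress on 2, 3, 5, 7: dra:.ˌse.ˌblef.bu.ˌfri.mi.ˌdi:.ga.ˈse.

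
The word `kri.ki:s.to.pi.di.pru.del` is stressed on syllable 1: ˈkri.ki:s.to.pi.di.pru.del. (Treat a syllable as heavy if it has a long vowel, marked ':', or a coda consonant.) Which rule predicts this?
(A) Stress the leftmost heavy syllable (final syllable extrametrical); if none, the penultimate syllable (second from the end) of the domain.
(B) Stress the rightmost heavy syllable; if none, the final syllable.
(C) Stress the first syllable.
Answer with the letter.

Rule A → syllable 2 (observed: 1).
Rule B → syllable 7 (observed: 1).
Rule C → syllable 1 ✓.

C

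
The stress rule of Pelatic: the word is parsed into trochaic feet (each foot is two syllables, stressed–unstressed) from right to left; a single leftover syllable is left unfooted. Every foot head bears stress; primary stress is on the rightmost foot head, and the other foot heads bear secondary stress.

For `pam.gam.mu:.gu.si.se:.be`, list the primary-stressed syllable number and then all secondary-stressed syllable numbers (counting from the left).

primary 6, secondary 2, 4

Parse right to left into trochaic (ˈσσ) feet: pam (ˈgam.mu:) (ˈgu.si) (ˈse:.be). Syllable 1 is left unfooted.
Foot heads (stressed positions): 2, 4, 6.
End Rule Rightmost: primary stress on the rightmost head = syllable 6.
Secondary stress on 2, 4: pam.ˌgam.mu:.ˌgu.si.ˈse:.be.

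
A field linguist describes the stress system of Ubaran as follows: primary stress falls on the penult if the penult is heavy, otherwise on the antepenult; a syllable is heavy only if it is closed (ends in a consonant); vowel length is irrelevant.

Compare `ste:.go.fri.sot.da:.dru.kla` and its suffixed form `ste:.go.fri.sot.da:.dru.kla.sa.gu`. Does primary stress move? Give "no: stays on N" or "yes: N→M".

yes: 5→7

Base `ste:.go.fri.sot.da:.dru.kla` (7 syllables):
  Weights: 5 da: L, 6 dru L, 7 kla L.
  The penult (syllable 6, dru) is light, so stress falls on the antepenult (syllable 5, da:).
  → primary stress on syllable 5.
Suffixed `ste:.go.fri.sot.da:.dru.kla.sa.gu` (9 syllables):
  Weights: 7 kla L, 8 sa L, 9 gu L.
  The penult (syllable 8, sa) is light, so stress falls on the antepenult (syllable 7, kla).
  → primary stress on syllable 7.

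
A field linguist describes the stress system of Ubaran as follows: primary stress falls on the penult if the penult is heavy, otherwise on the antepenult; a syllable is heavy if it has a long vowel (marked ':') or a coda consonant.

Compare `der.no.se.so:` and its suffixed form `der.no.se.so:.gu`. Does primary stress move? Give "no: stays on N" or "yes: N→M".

yes: 2→4

Base `der.no.se.so:` (4 syllables):
  Weights: 2 no L, 3 se L, 4 so: H.
  The penult (syllable 3, se) is light, so stress falls on the antepenult (syllable 2, no).
  → primary stress on syllable 2.
Suffixed `der.no.se.so:.gu` (5 syllables):
  Weights: 3 se L, 4 so: H, 5 gu L.
  The penult (syllable 4, so:) is heavy, so it takes stress.
  → primary stress on syllable 4.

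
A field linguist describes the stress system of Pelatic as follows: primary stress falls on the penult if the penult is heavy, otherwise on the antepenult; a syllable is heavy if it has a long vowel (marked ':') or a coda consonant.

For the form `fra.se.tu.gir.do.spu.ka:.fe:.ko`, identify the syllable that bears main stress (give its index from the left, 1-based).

Weights: 7 ka: H, 8 fe: H, 9 ko L.
The penult (syllable 8, fe:) is heavy, so it takes stress.
Primary stress: syllable 8 → fra.se.tu.gir.do.spu.ka:.ˈfe:.ko.

8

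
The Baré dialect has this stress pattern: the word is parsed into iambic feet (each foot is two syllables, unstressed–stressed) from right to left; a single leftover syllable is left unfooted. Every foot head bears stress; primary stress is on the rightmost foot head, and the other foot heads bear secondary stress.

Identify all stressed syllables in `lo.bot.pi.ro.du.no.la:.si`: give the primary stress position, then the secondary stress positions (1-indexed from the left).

Parse right to left into iambic (σˈσ) feet: (lo.ˈbot) (pi.ˈro) (du.ˈno) (la:.ˈsi).
Foot heads (stressed positions): 2, 4, 6, 8.
End Rule Rightmost: primary stress on the rightmost head = syllable 8.
Secondary stress on 2, 4, 6: lo.ˌbot.pi.ˌro.du.ˌno.la:.ˈsi.

primary 8, secondary 2, 4, 6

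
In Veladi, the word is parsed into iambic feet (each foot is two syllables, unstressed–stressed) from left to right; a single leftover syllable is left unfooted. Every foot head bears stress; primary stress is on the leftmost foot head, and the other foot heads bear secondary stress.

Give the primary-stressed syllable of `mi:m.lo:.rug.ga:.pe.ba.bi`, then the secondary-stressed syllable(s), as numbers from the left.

primary 2, secondary 4, 6

Parse left to right into iambic (σˈσ) feet: (mi:m.ˈlo:) (rug.ˈga:) (pe.ˈba) bi. Syllable 7 is left unfooted.
Foot heads (stressed positions): 2, 4, 6.
End Rule Leftmost: primary stress on the leftmost head = syllable 2.
Secondary stress on 4, 6: mi:m.ˈlo:.rug.ˌga:.pe.ˌba.bi.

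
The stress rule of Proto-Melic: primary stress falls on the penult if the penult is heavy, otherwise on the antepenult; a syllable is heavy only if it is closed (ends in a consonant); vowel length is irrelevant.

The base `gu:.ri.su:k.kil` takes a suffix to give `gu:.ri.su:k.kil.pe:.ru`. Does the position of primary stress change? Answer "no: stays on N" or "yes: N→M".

yes: 3→4

Base `gu:.ri.su:k.kil` (4 syllables):
  Weights: 2 ri L, 3 su:k H, 4 kil H.
  The penult (syllable 3, su:k) is heavy, so it takes stress.
  → primary stress on syllable 3.
Suffixed `gu:.ri.su:k.kil.pe:.ru` (6 syllables):
  Weights: 4 kil H, 5 pe: L, 6 ru L.
  The penult (syllable 5, pe:) is light, so stress falls on the antepenult (syllable 4, kil).
  → primary stress on syllable 4.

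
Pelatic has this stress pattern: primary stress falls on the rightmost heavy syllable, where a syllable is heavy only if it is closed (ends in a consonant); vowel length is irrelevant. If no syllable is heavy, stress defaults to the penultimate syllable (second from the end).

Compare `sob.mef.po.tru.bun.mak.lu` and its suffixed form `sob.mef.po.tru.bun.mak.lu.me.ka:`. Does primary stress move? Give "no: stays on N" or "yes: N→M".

Base `sob.mef.po.tru.bun.mak.lu` (7 syllables):
  Weights: 1 sob H, 2 mef H, 3 po L, 4 tru L, 5 bun H, 6 mak H, 7 lu L.
  Heavy syllables in the domain: 1, 2, 5, 6. The rightmost is syllable 6 (mak).
  → primary stress on syllable 6.
Suffixed `sob.mef.po.tru.bun.mak.lu.me.ka:` (9 syllables):
  Weights: 1 sob H, 2 mef H, 3 po L, 4 tru L, 5 bun H, 6 mak H, 7 lu L, 8 me L, 9 ka: L.
  Heavy syllables in the domain: 1, 2, 5, 6. The rightmost is syllable 6 (mak).
  → primary stress on syllable 6.

no: stays on 6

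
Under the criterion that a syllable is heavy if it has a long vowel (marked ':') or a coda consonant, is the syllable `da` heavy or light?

`da`: short vowel, open (no coda). Short vowel, open → light.

light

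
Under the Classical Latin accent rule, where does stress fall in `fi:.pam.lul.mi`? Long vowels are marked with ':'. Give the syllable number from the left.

3

Classical Latin: stress the penult if heavy (long vowel or closed), else the antepenult.
Weights: 2 pam H, 3 lul H, 4 mi L.
The penult (syllable 3, lul) is heavy, so it takes stress.
Stress on syllable 3: fi:.pam.ˈlul.mi.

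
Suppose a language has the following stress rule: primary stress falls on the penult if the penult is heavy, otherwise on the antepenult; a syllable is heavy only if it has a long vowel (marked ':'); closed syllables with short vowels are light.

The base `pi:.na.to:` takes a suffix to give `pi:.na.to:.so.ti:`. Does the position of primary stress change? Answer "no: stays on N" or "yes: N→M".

yes: 1→3

Base `pi:.na.to:` (3 syllables):
  Weights: 1 pi: H, 2 na L, 3 to: H.
  The penult (syllable 2, na) is light, so stress falls on the antepenult (syllable 1, pi:).
  → primary stress on syllable 1.
Suffixed `pi:.na.to:.so.ti:` (5 syllables):
  Weights: 3 to: H, 4 so L, 5 ti: H.
  The penult (syllable 4, so) is light, so stress falls on the antepenult (syllable 3, to:).
  → primary stress on syllable 3.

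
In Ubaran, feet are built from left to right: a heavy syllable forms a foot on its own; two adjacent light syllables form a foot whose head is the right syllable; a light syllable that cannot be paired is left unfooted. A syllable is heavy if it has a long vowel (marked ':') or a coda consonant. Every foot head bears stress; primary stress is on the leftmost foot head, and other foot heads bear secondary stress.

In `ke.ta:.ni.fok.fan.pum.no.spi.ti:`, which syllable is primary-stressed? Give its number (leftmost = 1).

2

Weights: 1 ke L, 2 ta: H, 3 ni L, 4 fok H, 5 fan H, 6 pum H, 7 no L, 8 spi L, 9 ti: H.
Parse left to right (heavy = foot alone; LL = one foot; stranded L unfooted): ke (ˈta:) ni (ˈfok) (ˈfan) (ˈpum) (no.ˈspi) (ˈti:).
Foot heads: 2, 4, 5, 6, 8, 9.
Primary stress on the leftmost head = syllable 2.
Primary stress: syllable 2 → ke.ˈta:.ni.fok.fan.pum.no.spi.ti:.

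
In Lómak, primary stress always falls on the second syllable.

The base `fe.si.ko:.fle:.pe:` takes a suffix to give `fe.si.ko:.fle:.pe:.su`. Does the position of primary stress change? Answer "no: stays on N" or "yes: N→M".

no: stays on 2

Base `fe.si.ko:.fle:.pe:` (5 syllables):
  The word has 5 syllables; the second syllable is syllable 2 (si).
  → primary stress on syllable 2.
Suffixed `fe.si.ko:.fle:.pe:.su` (6 syllables):
  The word has 6 syllables; the second syllable is syllable 2 (si).
  → primary stress on syllable 2.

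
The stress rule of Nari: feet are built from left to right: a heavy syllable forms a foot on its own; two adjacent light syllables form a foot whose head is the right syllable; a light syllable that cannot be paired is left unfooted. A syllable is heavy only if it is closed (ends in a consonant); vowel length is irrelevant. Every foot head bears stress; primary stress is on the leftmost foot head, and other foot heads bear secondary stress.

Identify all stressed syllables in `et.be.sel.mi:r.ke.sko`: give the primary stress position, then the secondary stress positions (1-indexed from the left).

primary 1, secondary 3, 4, 6

Weights: 1 et H, 2 be L, 3 sel H, 4 mi:r H, 5 ke L, 6 sko L.
Parse left to right (heavy = foot alone; LL = one foot; stranded L unfooted): (ˈet) be (ˈsel) (ˈmi:r) (ke.ˈsko).
Foot heads: 1, 3, 4, 6.
Primary stress on the leftmost head = syllable 1.
Secondary stress on 3, 4, 6: ˈet.be.ˌsel.ˌmi:r.ke.ˌsko.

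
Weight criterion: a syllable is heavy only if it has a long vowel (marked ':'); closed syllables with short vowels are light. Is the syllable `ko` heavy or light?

`ko`: short vowel, open (no coda). Short vowel → light.

light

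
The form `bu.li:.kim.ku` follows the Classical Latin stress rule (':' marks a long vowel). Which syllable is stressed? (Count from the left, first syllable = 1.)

3

Classical Latin: stress the penult if heavy (long vowel or closed), else the antepenult.
Weights: 2 li: H, 3 kim H, 4 ku L.
The penult (syllable 3, kim) is heavy, so it takes stress.
Stress on syllable 3: bu.li:.ˈkim.ku.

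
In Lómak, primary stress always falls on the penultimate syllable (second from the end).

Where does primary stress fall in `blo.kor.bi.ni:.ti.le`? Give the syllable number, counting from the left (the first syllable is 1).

The word has 6 syllables; the penultimate syllable (second from the end) is syllable 5 (ti).
Primary stress: syllable 5 → blo.kor.bi.ni:.ˈti.le.

5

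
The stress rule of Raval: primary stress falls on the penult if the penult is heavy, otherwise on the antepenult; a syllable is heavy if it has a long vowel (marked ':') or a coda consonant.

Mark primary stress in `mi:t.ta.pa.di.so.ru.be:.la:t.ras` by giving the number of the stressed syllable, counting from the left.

8

Weights: 7 be: H, 8 la:t H, 9 ras H.
The penult (syllable 8, la:t) is heavy, so it takes stress.
Primary stress: syllable 8 → mi:t.ta.pa.di.so.ru.be:.ˈla:t.ras.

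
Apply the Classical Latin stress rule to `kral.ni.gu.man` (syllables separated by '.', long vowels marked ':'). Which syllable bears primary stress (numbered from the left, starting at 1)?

2

Classical Latin: stress the penult if heavy (long vowel or closed), else the antepenult.
Weights: 2 ni L, 3 gu L, 4 man H.
The penult (syllable 3, gu) is light, so stress falls on the antepenult (syllable 2, ni).
Stress on syllable 2: kral.ˈni.gu.man.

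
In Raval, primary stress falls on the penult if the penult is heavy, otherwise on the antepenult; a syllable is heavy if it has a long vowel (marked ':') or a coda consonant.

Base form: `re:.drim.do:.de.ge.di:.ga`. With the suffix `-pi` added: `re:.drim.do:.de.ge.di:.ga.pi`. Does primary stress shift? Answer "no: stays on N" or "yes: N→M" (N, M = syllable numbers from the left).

no: stays on 6

Base `re:.drim.do:.de.ge.di:.ga` (7 syllables):
  Weights: 5 ge L, 6 di: H, 7 ga L.
  The penult (syllable 6, di:) is heavy, so it takes stress.
  → primary stress on syllable 6.
Suffixed `re:.drim.do:.de.ge.di:.ga.pi` (8 syllables):
  Weights: 6 di: H, 7 ga L, 8 pi L.
  The penult (syllable 7, ga) is light, so stress falls on the antepenult (syllable 6, di:).
  → primary stress on syllable 6.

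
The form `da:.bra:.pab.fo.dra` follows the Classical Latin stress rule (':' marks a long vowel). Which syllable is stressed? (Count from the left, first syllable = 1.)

3

Classical Latin: stress the penult if heavy (long vowel or closed), else the antepenult.
Weights: 3 pab H, 4 fo L, 5 dra L.
The penult (syllable 4, fo) is light, so stress falls on the antepenult (syllable 3, pab).
Stress on syllable 3: da:.bra:.ˈpab.fo.dra.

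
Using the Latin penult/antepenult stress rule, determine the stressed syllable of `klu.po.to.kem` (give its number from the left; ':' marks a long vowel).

Classical Latin: stress the penult if heavy (long vowel or closed), else the antepenult.
Weights: 2 po L, 3 to L, 4 kem H.
The penult (syllable 3, to) is light, so stress falls on the antepenult (syllable 2, po).
Stress on syllable 2: klu.ˈpo.to.kem.

2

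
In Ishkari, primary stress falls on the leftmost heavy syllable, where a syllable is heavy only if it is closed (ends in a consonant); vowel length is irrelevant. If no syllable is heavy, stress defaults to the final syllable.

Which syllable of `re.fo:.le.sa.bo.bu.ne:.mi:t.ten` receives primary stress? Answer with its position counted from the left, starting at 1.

8

Weights: 1 re L, 2 fo: L, 3 le L, 4 sa L, 5 bo L, 6 bu L, 7 ne: L, 8 mi:t H, 9 ten H.
Heavy syllables in the domain: 8, 9. The leftmost is syllable 8 (mi:t).
Primary stress: syllable 8 → re.fo:.le.sa.bo.bu.ne:.ˈmi:t.ten.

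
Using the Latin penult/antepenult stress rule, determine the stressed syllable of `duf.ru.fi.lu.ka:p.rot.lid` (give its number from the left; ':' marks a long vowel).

6

Classical Latin: stress the penult if heavy (long vowel or closed), else the antepenult.
Weights: 5 ka:p H, 6 rot H, 7 lid H.
The penult (syllable 6, rot) is heavy, so it takes stress.
Stress on syllable 6: duf.ru.fi.lu.ka:p.ˈrot.lid.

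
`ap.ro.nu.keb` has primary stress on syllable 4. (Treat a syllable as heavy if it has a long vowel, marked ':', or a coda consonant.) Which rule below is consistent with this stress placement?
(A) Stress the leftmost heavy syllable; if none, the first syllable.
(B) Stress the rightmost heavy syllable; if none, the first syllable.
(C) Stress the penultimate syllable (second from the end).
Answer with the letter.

B

Rule A → syllable 1 (observed: 4).
Rule B → syllable 4 ✓.
Rule C → syllable 3 (observed: 4).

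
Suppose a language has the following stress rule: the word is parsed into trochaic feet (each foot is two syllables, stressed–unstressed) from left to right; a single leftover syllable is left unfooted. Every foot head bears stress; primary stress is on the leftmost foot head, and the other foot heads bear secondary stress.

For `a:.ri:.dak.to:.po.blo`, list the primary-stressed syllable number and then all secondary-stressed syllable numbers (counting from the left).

primary 1, secondary 3, 5

Parse left to right into trochaic (ˈσσ) feet: (ˈa:.ri:) (ˈdak.to:) (ˈpo.blo).
Foot heads (stressed positions): 1, 3, 5.
End Rule Leftmost: primary stress on the leftmost head = syllable 1.
Secondary stress on 3, 5: ˈa:.ri:.ˌdak.to:.ˌpo.blo.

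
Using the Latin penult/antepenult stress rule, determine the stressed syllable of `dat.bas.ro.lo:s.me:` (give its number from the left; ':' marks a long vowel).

Classical Latin: stress the penult if heavy (long vowel or closed), else the antepenult.
Weights: 3 ro L, 4 lo:s H, 5 me: H.
The penult (syllable 4, lo:s) is heavy, so it takes stress.
Stress on syllable 4: dat.bas.ro.ˈlo:s.me:.

4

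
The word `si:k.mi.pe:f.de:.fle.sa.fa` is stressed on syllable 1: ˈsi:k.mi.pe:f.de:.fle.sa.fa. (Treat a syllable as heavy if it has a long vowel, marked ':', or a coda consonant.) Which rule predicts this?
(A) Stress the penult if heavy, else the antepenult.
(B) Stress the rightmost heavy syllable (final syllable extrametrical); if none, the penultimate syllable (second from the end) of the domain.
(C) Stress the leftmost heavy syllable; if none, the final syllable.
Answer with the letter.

Rule A → syllable 5 (observed: 1).
Rule B → syllable 4 (observed: 1).
Rule C → syllable 1 ✓.

C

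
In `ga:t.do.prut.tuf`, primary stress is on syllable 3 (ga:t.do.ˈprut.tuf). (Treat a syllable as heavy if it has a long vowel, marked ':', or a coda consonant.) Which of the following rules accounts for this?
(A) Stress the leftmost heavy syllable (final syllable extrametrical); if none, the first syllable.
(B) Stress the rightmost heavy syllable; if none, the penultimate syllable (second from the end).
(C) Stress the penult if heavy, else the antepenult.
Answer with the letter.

C

Rule A → syllable 1 (observed: 3).
Rule B → syllable 4 (observed: 3).
Rule C → syllable 3 ✓.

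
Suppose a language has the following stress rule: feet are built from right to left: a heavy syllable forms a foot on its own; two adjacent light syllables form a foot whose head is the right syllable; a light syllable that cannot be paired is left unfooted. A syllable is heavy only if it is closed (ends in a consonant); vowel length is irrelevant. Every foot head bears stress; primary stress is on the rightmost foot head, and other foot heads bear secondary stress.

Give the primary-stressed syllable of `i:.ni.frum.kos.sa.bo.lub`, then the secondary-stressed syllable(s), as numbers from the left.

primary 7, secondary 2, 3, 4, 6

Weights: 1 i: L, 2 ni L, 3 frum H, 4 kos H, 5 sa L, 6 bo L, 7 lub H.
Parse right to left (heavy = foot alone; LL = one foot; stranded L unfooted): (i:.ˈni) (ˈfrum) (ˈkos) (sa.ˈbo) (ˈlub).
Foot heads: 2, 3, 4, 6, 7.
Primary stress on the rightmost head = syllable 7.
Secondary stress on 2, 3, 4, 6: i:.ˌni.ˌfrum.ˌkos.sa.ˌbo.ˈlub.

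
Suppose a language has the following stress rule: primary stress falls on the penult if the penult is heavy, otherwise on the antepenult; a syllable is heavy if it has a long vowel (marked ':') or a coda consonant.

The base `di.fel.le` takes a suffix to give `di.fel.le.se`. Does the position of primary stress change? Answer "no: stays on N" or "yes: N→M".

Base `di.fel.le` (3 syllables):
  Weights: 1 di L, 2 fel H, 3 le L.
  The penult (syllable 2, fel) is heavy, so it takes stress.
  → primary stress on syllable 2.
Suffixed `di.fel.le.se` (4 syllables):
  Weights: 2 fel H, 3 le L, 4 se L.
  The penult (syllable 3, le) is light, so stress falls on the antepenult (syllable 2, fel).
  → primary stress on syllable 2.

no: stays on 2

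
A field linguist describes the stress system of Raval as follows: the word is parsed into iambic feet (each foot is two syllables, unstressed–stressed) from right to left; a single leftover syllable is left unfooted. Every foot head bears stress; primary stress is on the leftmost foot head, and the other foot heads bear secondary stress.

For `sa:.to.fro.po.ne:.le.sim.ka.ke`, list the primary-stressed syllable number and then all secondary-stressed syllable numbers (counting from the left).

Parse right to left into iambic (σˈσ) feet: sa: (to.ˈfro) (po.ˈne:) (le.ˈsim) (ka.ˈke). Syllable 1 is left unfooted.
Foot heads (stressed positions): 3, 5, 7, 9.
End Rule Leftmost: primary stress on the leftmost head = syllable 3.
Secondary stress on 5, 7, 9: sa:.to.ˈfro.po.ˌne:.le.ˌsim.ka.ˌke.

primary 3, secondary 5, 7, 9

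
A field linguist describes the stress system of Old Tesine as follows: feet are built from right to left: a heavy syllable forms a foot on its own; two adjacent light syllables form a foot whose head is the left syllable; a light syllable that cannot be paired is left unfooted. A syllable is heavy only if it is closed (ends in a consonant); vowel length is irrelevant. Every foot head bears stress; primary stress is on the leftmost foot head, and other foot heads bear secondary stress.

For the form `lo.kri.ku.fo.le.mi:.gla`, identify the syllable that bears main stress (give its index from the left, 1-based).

2

Weights: 1 lo L, 2 kri L, 3 ku L, 4 fo L, 5 le L, 6 mi: L, 7 gla L.
Parse right to left (heavy = foot alone; LL = one foot; stranded L unfooted): lo (ˈkri.ku) (ˈfo.le) (ˈmi:.gla).
Foot heads: 2, 4, 6.
Primary stress on the leftmost head = syllable 2.
Primary stress: syllable 2 → lo.ˈkri.ku.fo.le.mi:.gla.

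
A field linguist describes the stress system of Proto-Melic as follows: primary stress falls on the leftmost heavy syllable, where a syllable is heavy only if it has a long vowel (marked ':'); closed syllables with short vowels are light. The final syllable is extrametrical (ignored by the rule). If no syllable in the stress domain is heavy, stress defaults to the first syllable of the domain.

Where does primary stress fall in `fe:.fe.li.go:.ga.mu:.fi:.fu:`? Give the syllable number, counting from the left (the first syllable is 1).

1

The final syllable (8, fu:) is extrametrical; the stress domain is syllables 1–7.
Weights: 1 fe: H, 2 fe L, 3 li L, 4 go: H, 5 ga L, 6 mu: H, 7 fi: H.
Heavy syllables in the domain: 1, 4, 6, 7. The leftmost is syllable 1 (fe:).
Primary stress: syllable 1 → ˈfe:.fe.li.go:.ga.mu:.fi:.fu:.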